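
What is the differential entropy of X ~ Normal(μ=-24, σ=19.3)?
4.3790 nats

We have X ~ Normal(μ=-24, σ=19.3).

The differential entropy measures the uncertainty or information content of the distribution.

For a Normal distribution with μ=-24, σ=19.3:
h(X) = 4.3790 nats

(In bits, this would be 6.3176 bits.)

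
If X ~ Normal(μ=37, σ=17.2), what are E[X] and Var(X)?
E[X] = 37.0000, Var(X) = 295.8400

We have X ~ Normal(μ=37, σ=17.2).

For a Normal distribution with μ=37, σ=17.2:

Expected value:
E[X] = 37.0000

Variance:
Var(X) = 295.8400

Standard deviation:
σ = √Var(X) = 17.2000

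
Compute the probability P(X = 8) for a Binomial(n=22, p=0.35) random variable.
0.173049

We have X ~ Binomial(n=22, p=0.35).

For a Binomial distribution, the PMF gives us the probability of each outcome.

Using the PMF formula:
P(X = 8) = 0.173049

Rounded to 4 decimal places: 0.1730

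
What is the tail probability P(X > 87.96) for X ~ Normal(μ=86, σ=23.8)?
0.467183

We have X ~ Normal(μ=86, σ=23.8).

P(X > 87.96) = 1 - P(X ≤ 87.96)
                = 1 - F(87.96)
                = 1 - 0.532817
                = 0.467183

So there's approximately a 46.7% chance that X exceeds 87.96.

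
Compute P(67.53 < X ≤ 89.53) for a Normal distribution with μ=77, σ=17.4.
0.471139

We have X ~ Normal(μ=77, σ=17.4).

To find P(67.53 < X ≤ 89.53), we use:
P(67.53 < X ≤ 89.53) = P(X ≤ 89.53) - P(X ≤ 67.53)
                 = F(89.53) - F(67.53)
                 = 0.764273 - 0.293134
                 = 0.471139

So there's approximately a 47.1% chance that X falls in this range.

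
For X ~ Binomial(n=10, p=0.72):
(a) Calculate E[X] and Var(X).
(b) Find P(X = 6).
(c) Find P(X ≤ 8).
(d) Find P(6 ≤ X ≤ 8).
(a) E[X] = 7.2000, Var(X) = 2.0160
(b) P(X = 6) = 0.179823
(c) P(X ≤ 8) = 0.816965
(d) P(6 ≤ X ≤ 8) = 0.698848

We have X ~ Binomial(n=10, p=0.72).

(a) Moments:
E[X] = 7.2000
Var(X) = 2.0160
σ = √Var(X) = 1.4199

(b) Point probability using PMF:
P(X = 6) = 0.179823

(c) Cumulative probability using CDF:
P(X ≤ 8) = F(8) = 0.816965

(d) Range probability:
P(6 ≤ X ≤ 8) = P(X ≤ 8) - P(X ≤ 5)
                   = F(8) - F(5)
                   = 0.816965 - 0.118117
                   = 0.698848

This means approximately 69.9% of outcomes fall in the interval [6, 8].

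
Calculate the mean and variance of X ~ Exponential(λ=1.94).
E[X] = 0.5155, Var(X) = 0.2657

We have X ~ Exponential(λ=1.94).

For an Exponential distribution with λ=1.94:

Expected value:
E[X] = 0.5155

Variance:
Var(X) = 0.2657

Standard deviation:
σ = √Var(X) = 0.5155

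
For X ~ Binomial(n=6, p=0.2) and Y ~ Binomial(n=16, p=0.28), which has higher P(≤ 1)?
X has higher probability (P(X ≤ 1) = 0.6554 > P(Y ≤ 1) = 0.0377)

Compute P(≤ 1) for each distribution:

X ~ Binomial(n=6, p=0.2):
P(X ≤ 1) = 0.6554

Y ~ Binomial(n=16, p=0.28):
P(Y ≤ 1) = 0.0377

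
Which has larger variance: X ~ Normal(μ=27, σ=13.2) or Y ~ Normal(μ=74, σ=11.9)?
X has larger variance (174.2400 > 141.6100)

Compute the variance for each distribution:

X ~ Normal(μ=27, σ=13.2):
Var(X) = 174.2400

Y ~ Normal(μ=74, σ=11.9):
Var(Y) = 141.6100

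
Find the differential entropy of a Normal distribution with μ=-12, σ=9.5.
3.6702 nats

We have X ~ Normal(μ=-12, σ=9.5).

The differential entropy measures the uncertainty or information content of the distribution.

For a Normal distribution with μ=-12, σ=9.5:
h(X) = 3.6702 nats

(In bits, this would be 5.2950 bits.)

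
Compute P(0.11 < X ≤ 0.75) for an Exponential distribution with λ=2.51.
0.606528

We have X ~ Exponential(λ=2.51).

To find P(0.11 < X ≤ 0.75), we use:
P(0.11 < X ≤ 0.75) = P(X ≤ 0.75) - P(X ≤ 0.11)
                 = F(0.75) - F(0.11)
                 = 0.847791 - 0.241263
                 = 0.606528

So there's approximately a 60.7% chance that X falls in this range.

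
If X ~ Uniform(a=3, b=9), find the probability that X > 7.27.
0.288333

We have X ~ Uniform(a=3, b=9).

P(X > 7.27) = 1 - P(X ≤ 7.27)
                = 1 - F(7.27)
                = 1 - 0.711667
                = 0.288333

So there's approximately a 28.8% chance that X exceeds 7.27.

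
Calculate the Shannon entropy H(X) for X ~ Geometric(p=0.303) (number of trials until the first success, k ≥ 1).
2.0244 nats

We have X ~ Geometric(p=0.303) (number of trials until the first success, k ≥ 1).

The Shannon entropy measures the uncertainty or information content of the distribution.

For a Geometric distribution with p=0.303 (number of trials until the first success, k ≥ 1):
H(X) = 2.0244 nats

(In bits, this would be 2.9206 bits.)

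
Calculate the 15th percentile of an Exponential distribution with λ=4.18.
0.0389

We have X ~ Exponential(λ=4.18).

We want to find x such that P(X ≤ x) = 0.15.

This is the 15th percentile, which means 15% of values fall below this point.

Using the inverse CDF (quantile function):
x = F⁻¹(0.15) = 0.0389

Verification: P(X ≤ 0.0389) = 0.15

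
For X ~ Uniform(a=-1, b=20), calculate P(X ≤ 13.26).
0.679048

We have X ~ Uniform(a=-1, b=20).

The CDF gives us P(X ≤ k).

Using the CDF:
P(X ≤ 13.26) = 0.679048

This means there's approximately a 67.9% chance that X is at most 13.26.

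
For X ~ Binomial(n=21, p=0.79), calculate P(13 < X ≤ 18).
0.792680

We have X ~ Binomial(n=21, p=0.79).

To find P(13 < X ≤ 18), we use:
P(13 < X ≤ 18) = P(X ≤ 18) - P(X ≤ 13)
                 = F(18) - F(13)
                 = 0.848290 - 0.055611
                 = 0.792680

So there's approximately a 79.3% chance that X falls in this range.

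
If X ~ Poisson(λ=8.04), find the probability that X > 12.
0.065742

We have X ~ Poisson(λ=8.04).

P(X > 12) = 1 - P(X ≤ 12)
                = 1 - F(12)
                = 1 - 0.934258
                = 0.065742

So there's approximately a 6.6% chance that X exceeds 12.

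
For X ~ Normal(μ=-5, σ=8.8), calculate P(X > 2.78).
0.188324

We have X ~ Normal(μ=-5, σ=8.8).

P(X > 2.78) = 1 - P(X ≤ 2.78)
                = 1 - F(2.78)
                = 1 - 0.811676
                = 0.188324

So there's approximately a 18.8% chance that X exceeds 2.78.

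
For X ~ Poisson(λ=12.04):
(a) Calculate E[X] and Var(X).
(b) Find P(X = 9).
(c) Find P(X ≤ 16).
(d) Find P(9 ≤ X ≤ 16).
(a) E[X] = 12.0400, Var(X) = 12.0400
(b) P(X = 9) = 0.086491
(c) P(X ≤ 16) = 0.896523
(d) P(9 ≤ X ≤ 16) = 0.744098

We have X ~ Poisson(λ=12.04).

(a) Moments:
E[X] = 12.0400
Var(X) = 12.0400
σ = √Var(X) = 3.4699

(b) Point probability using PMF:
P(X = 9) = 0.086491

(c) Cumulative probability using CDF:
P(X ≤ 16) = F(16) = 0.896523

(d) Range probability:
P(9 ≤ X ≤ 16) = P(X ≤ 16) - P(X ≤ 8)
                   = F(16) - F(8)
                   = 0.896523 - 0.152424
                   = 0.744098

This means approximately 74.4% of outcomes fall in the interval [9, 16].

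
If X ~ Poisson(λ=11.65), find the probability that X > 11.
0.497849

We have X ~ Poisson(λ=11.65).

P(X > 11) = 1 - P(X ≤ 11)
                = 1 - F(11)
                = 1 - 0.502151
                = 0.497849

So there's approximately a 49.8% chance that X exceeds 11.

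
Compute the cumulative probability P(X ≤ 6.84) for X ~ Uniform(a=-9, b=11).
0.792000

We have X ~ Uniform(a=-9, b=11).

The CDF gives us P(X ≤ k).

Using the CDF:
P(X ≤ 6.84) = 0.792000

This means there's approximately a 79.2% chance that X is at most 6.84.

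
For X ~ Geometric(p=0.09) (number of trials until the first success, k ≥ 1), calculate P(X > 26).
0.086114

We have X ~ Geometric(p=0.09) (number of trials until the first success, k ≥ 1).

P(X > 26) = 1 - P(X ≤ 26)
                = 1 - F(26)
                = 1 - 0.913886
                = 0.086114

So there's approximately a 8.6% chance that X exceeds 26.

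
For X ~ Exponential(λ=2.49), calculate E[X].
0.4016

We have X ~ Exponential(λ=2.49).

For an Exponential distribution with λ=2.49:
E[X] = 0.4016

This is the expected (average) value of X.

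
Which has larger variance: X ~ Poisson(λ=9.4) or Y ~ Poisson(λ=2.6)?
X has larger variance (9.4000 > 2.6000)

Compute the variance for each distribution:

X ~ Poisson(λ=9.4):
Var(X) = 9.4000

Y ~ Poisson(λ=2.6):
Var(Y) = 2.6000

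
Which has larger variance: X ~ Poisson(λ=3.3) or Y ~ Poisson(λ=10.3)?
Y has larger variance (10.3000 > 3.3000)

Compute the variance for each distribution:

X ~ Poisson(λ=3.3):
Var(X) = 3.3000

Y ~ Poisson(λ=10.3):
Var(Y) = 10.3000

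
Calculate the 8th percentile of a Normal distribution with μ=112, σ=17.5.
87.4112

We have X ~ Normal(μ=112, σ=17.5).

We want to find x such that P(X ≤ x) = 0.08.

This is the 8th percentile, which means 8% of values fall below this point.

Using the inverse CDF (quantile function):
x = F⁻¹(0.08) = 87.4112

Verification: P(X ≤ 87.4112) = 0.08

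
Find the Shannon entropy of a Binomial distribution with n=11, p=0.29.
1.8173 nats

We have X ~ Binomial(n=11, p=0.29).

The Shannon entropy measures the uncertainty or information content of the distribution.

For a Binomial distribution with n=11, p=0.29:
H(X) = 1.8173 nats

(In bits, this would be 2.6218 bits.)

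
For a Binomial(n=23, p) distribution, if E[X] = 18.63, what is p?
p = 0.81

For a Binomial(n, p) distribution:
E[X] = n × p

Given n = 23 and E[X] = 18.63:
18.63 = 23 × p
p = 18.63 / 23 = 0.81

Verification: Binomial(23, 0.81) has E[X] = 18.63 ✓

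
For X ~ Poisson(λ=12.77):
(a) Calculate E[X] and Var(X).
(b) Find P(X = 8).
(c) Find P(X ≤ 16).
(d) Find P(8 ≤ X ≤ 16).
(a) E[X] = 12.7700, Var(X) = 12.7700
(b) P(X = 8) = 0.049896
(c) P(X ≤ 16) = 0.851582
(d) P(8 ≤ X ≤ 16) = 0.790728

We have X ~ Poisson(λ=12.77).

(a) Moments:
E[X] = 12.7700
Var(X) = 12.7700
σ = √Var(X) = 3.5735

(b) Point probability using PMF:
P(X = 8) = 0.049896

(c) Cumulative probability using CDF:
P(X ≤ 16) = F(16) = 0.851582

(d) Range probability:
P(8 ≤ X ≤ 16) = P(X ≤ 16) - P(X ≤ 7)
                   = F(16) - F(7)
                   = 0.851582 - 0.060854
                   = 0.790728

This means approximately 79.1% of outcomes fall in the interval [8, 16].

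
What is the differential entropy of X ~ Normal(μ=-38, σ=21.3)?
4.4776 nats

We have X ~ Normal(μ=-38, σ=21.3).

The differential entropy measures the uncertainty or information content of the distribution.

For a Normal distribution with μ=-38, σ=21.3:
h(X) = 4.4776 nats

(In bits, this would be 6.4599 bits.)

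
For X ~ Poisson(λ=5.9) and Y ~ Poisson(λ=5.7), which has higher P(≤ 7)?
Y has higher probability (P(Y ≤ 7) = 0.7841 > P(X ≤ 7) = 0.7576)

Compute P(≤ 7) for each distribution:

X ~ Poisson(λ=5.9):
P(X ≤ 7) = 0.7576

Y ~ Poisson(λ=5.7):
P(Y ≤ 7) = 0.7841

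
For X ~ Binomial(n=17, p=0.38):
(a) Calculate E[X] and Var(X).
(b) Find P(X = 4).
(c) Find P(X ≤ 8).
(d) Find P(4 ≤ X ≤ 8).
(a) E[X] = 6.4600, Var(X) = 4.0052
(b) P(X = 4) = 0.099267
(c) P(X ≤ 8) = 0.845946
(d) P(4 ≤ X ≤ 8) = 0.781196

We have X ~ Binomial(n=17, p=0.38).

(a) Moments:
E[X] = 6.4600
Var(X) = 4.0052
σ = √Var(X) = 2.0013

(b) Point probability using PMF:
P(X = 4) = 0.099267

(c) Cumulative probability using CDF:
P(X ≤ 8) = F(8) = 0.845946

(d) Range probability:
P(4 ≤ X ≤ 8) = P(X ≤ 8) - P(X ≤ 3)
                   = F(8) - F(3)
                   = 0.845946 - 0.064750
                   = 0.781196

This means approximately 78.1% of outcomes fall in the interval [4, 8].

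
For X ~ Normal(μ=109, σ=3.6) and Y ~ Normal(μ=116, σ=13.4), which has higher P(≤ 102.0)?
Y has higher probability (P(Y ≤ 102.0) = 0.1481 > P(X ≤ 102.0) = 0.0259)

Compute P(≤ 102.0) for each distribution:

X ~ Normal(μ=109, σ=3.6):
P(X ≤ 102.0) = 0.0259

Y ~ Normal(μ=116, σ=13.4):
P(Y ≤ 102.0) = 0.1481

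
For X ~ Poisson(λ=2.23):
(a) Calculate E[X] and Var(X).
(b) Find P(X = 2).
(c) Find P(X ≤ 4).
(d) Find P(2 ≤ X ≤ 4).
(a) E[X] = 2.2300, Var(X) = 2.2300
(b) P(X = 2) = 0.267364
(c) P(X ≤ 4) = 0.924219
(d) P(2 ≤ X ≤ 4) = 0.576903

We have X ~ Poisson(λ=2.23).

(a) Moments:
E[X] = 2.2300
Var(X) = 2.2300
σ = √Var(X) = 1.4933

(b) Point probability using PMF:
P(X = 2) = 0.267364

(c) Cumulative probability using CDF:
P(X ≤ 4) = F(4) = 0.924219

(d) Range probability:
P(2 ≤ X ≤ 4) = P(X ≤ 4) - P(X ≤ 1)
                   = F(4) - F(1)
                   = 0.924219 - 0.347317
                   = 0.576903

This means approximately 57.7% of outcomes fall in the interval [2, 4].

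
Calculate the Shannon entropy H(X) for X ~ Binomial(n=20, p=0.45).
2.2182 nats

We have X ~ Binomial(n=20, p=0.45).

The Shannon entropy measures the uncertainty or information content of the distribution.

For a Binomial distribution with n=20, p=0.45:
H(X) = 2.2182 nats

(In bits, this would be 3.2002 bits.)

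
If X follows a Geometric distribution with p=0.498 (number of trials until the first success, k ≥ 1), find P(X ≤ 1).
0.498000

We have X ~ Geometric(p=0.498) (number of trials until the first success, k ≥ 1).

The CDF gives us P(X ≤ k).

Using the CDF:
P(X ≤ 1) = 0.498000

This means there's approximately a 49.8% chance that X is at most 1.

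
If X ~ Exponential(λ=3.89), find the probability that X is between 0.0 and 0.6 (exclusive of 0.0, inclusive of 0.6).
0.903093

We have X ~ Exponential(λ=3.89).

To find P(0.0 < X ≤ 0.6), we use:
P(0.0 < X ≤ 0.6) = P(X ≤ 0.6) - P(X ≤ 0.0)
                 = F(0.6) - F(0.0)
                 = 0.903093 - 0.000000
                 = 0.903093

So there's approximately a 90.3% chance that X falls in this range.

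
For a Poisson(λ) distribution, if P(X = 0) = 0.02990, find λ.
λ = 3.5099

For a Poisson(λ) distribution, the PMF at 0 is:
P(X = 0) = λ^0 e^(-λ) / 0! = e^(-λ)

Given P(X = 0) = 0.02990:
e^(-λ) = 0.02990
-λ = ln(0.02990)
λ = -ln(0.02990) = 3.5099

Verification: e^(-3.5099) = 0.02990 ✓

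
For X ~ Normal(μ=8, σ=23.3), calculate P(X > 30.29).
0.169371

We have X ~ Normal(μ=8, σ=23.3).

P(X > 30.29) = 1 - P(X ≤ 30.29)
                = 1 - F(30.29)
                = 1 - 0.830629
                = 0.169371

So there's approximately a 16.9% chance that X exceeds 30.29.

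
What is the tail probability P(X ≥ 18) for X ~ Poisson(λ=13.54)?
0.141668

We have X ~ Poisson(λ=13.54).

For discrete distributions, P(X ≥ 18) = 1 - P(X ≤ 17).

P(X ≤ 17) = 0.858332
P(X ≥ 18) = 1 - 0.858332 = 0.141668

So there's approximately a 14.2% chance that X is at least 18.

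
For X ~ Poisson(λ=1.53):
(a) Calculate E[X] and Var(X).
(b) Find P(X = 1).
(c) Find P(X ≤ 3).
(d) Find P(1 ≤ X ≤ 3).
(a) E[X] = 1.5300, Var(X) = 1.5300
(b) P(X = 1) = 0.331300
(c) P(X ≤ 3) = 0.930536
(d) P(1 ≤ X ≤ 3) = 0.714000

We have X ~ Poisson(λ=1.53).

(a) Moments:
E[X] = 1.5300
Var(X) = 1.5300
σ = √Var(X) = 1.2369

(b) Point probability using PMF:
P(X = 1) = 0.331300

(c) Cumulative probability using CDF:
P(X ≤ 3) = F(3) = 0.930536

(d) Range probability:
P(1 ≤ X ≤ 3) = P(X ≤ 3) - P(X ≤ 0)
                   = F(3) - F(0)
                   = 0.930536 - 0.216536
                   = 0.714000

This means approximately 71.4% of outcomes fall in the interval [1, 3].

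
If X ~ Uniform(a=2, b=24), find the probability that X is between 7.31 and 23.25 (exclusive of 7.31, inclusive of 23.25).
0.724545

We have X ~ Uniform(a=2, b=24).

To find P(7.31 < X ≤ 23.25), we use:
P(7.31 < X ≤ 23.25) = P(X ≤ 23.25) - P(X ≤ 7.31)
                 = F(23.25) - F(7.31)
                 = 0.965909 - 0.241364
                 = 0.724545

So there's approximately a 72.5% chance that X falls in this range.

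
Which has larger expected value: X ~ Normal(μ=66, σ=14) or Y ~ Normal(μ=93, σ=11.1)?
Y has larger mean (93.0000 > 66.0000)

Compute the expected value for each distribution:

X ~ Normal(μ=66, σ=14):
E[X] = 66.0000

Y ~ Normal(μ=93, σ=11.1):
E[Y] = 93.0000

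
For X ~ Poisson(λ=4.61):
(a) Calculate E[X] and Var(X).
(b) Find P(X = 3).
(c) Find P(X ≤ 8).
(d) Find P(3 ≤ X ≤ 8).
(a) E[X] = 4.6100, Var(X) = 4.6100
(b) P(X = 3) = 0.162500
(c) P(X ≤ 8) = 0.954426
(d) P(3 ≤ X ≤ 8) = 0.792848

We have X ~ Poisson(λ=4.61).

(a) Moments:
E[X] = 4.6100
Var(X) = 4.6100
σ = √Var(X) = 2.1471

(b) Point probability using PMF:
P(X = 3) = 0.162500

(c) Cumulative probability using CDF:
P(X ≤ 8) = F(8) = 0.954426

(d) Range probability:
P(3 ≤ X ≤ 8) = P(X ≤ 8) - P(X ≤ 2)
                   = F(8) - F(2)
                   = 0.954426 - 0.161578
                   = 0.792848

This means approximately 79.3% of outcomes fall in the interval [3, 8].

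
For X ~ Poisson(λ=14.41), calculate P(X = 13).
0.102369

We have X ~ Poisson(λ=14.41).

For a Poisson distribution, the PMF gives us the probability of each outcome.

Using the PMF formula:
P(X = 13) = 0.102369

Rounded to 4 decimal places: 0.1024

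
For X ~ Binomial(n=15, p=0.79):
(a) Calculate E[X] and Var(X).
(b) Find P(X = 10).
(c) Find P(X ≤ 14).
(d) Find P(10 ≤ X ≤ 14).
(a) E[X] = 11.8500, Var(X) = 2.4885
(b) P(X = 10) = 0.116124
(c) P(X ≤ 14) = 0.970866
(d) P(10 ≤ X ≤ 14) = 0.896020

We have X ~ Binomial(n=15, p=0.79).

(a) Moments:
E[X] = 11.8500
Var(X) = 2.4885
σ = √Var(X) = 1.5775

(b) Point probability using PMF:
P(X = 10) = 0.116124

(c) Cumulative probability using CDF:
P(X ≤ 14) = F(14) = 0.970866

(d) Range probability:
P(10 ≤ X ≤ 14) = P(X ≤ 14) - P(X ≤ 9)
                   = F(14) - F(9)
                   = 0.970866 - 0.074846
                   = 0.896020

This means approximately 89.6% of outcomes fall in the interval [10, 14].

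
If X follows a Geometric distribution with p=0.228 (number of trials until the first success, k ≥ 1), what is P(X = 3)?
0.135884

We have X ~ Geometric(p=0.228) (number of trials until the first success, k ≥ 1).

For a Geometric distribution, the PMF gives us the probability of each outcome.

Using the PMF formula:
P(X = 3) = 0.135884

Rounded to 4 decimal places: 0.1359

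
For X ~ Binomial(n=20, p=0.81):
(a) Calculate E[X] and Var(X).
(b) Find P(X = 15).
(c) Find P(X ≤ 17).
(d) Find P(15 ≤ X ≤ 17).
(a) E[X] = 16.2000, Var(X) = 3.0780
(b) P(X = 15) = 0.162737
(c) P(X ≤ 17) = 0.761354
(d) P(15 ≤ X ≤ 17) = 0.597018

We have X ~ Binomial(n=20, p=0.81).

(a) Moments:
E[X] = 16.2000
Var(X) = 3.0780
σ = √Var(X) = 1.7544

(b) Point probability using PMF:
P(X = 15) = 0.162737

(c) Cumulative probability using CDF:
P(X ≤ 17) = F(17) = 0.761354

(d) Range probability:
P(15 ≤ X ≤ 17) = P(X ≤ 17) - P(X ≤ 14)
                   = F(17) - F(14)
                   = 0.761354 - 0.164337
                   = 0.597018

This means approximately 59.7% of outcomes fall in the interval [15, 17].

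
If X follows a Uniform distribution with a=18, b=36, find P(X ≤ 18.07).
0.003889

We have X ~ Uniform(a=18, b=36).

The CDF gives us P(X ≤ k).

Using the CDF:
P(X ≤ 18.07) = 0.003889

This means there's approximately a 0.4% chance that X is at most 18.07.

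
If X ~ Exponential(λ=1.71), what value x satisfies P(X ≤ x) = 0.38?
0.2796

We have X ~ Exponential(λ=1.71).

We want to find x such that P(X ≤ x) = 0.38.

This is the 38th percentile, which means 38% of values fall below this point.

Using the inverse CDF (quantile function):
x = F⁻¹(0.38) = 0.2796

Verification: P(X ≤ 0.2796) = 0.38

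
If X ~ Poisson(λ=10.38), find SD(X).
3.2218

We have X ~ Poisson(λ=10.38).

For a Poisson distribution with λ=10.38:
σ = √Var(X) = 3.2218

The standard deviation is the square root of the variance.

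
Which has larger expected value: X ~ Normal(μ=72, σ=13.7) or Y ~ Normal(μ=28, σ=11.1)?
X has larger mean (72.0000 > 28.0000)

Compute the expected value for each distribution:

X ~ Normal(μ=72, σ=13.7):
E[X] = 72.0000

Y ~ Normal(μ=28, σ=11.1):
E[Y] = 28.0000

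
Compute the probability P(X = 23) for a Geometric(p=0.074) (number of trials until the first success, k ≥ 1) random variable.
0.013636

We have X ~ Geometric(p=0.074) (number of trials until the first success, k ≥ 1).

For a Geometric distribution, the PMF gives us the probability of each outcome.

Using the PMF formula:
P(X = 23) = 0.013636

Rounded to 4 decimal places: 0.0136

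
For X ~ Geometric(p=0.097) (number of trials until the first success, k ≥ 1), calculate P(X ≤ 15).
0.783571

We have X ~ Geometric(p=0.097) (number of trials until the first success, k ≥ 1).

The CDF gives us P(X ≤ k).

Using the CDF:
P(X ≤ 15) = 0.783571

This means there's approximately a 78.4% chance that X is at most 15.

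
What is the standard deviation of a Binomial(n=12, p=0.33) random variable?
1.6289

We have X ~ Binomial(n=12, p=0.33).

For a Binomial distribution with n=12, p=0.33:
σ = √Var(X) = 1.6289

The standard deviation is the square root of the variance.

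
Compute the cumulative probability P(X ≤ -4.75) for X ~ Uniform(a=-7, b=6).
0.173077

We have X ~ Uniform(a=-7, b=6).

The CDF gives us P(X ≤ k).

Using the CDF:
P(X ≤ -4.75) = 0.173077

This means there's approximately a 17.3% chance that X is at most -4.75.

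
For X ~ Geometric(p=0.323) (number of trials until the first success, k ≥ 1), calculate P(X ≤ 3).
0.689711

We have X ~ Geometric(p=0.323) (number of trials until the first success, k ≥ 1).

The CDF gives us P(X ≤ k).

Using the CDF:
P(X ≤ 3) = 0.689711

This means there's approximately a 69.0% chance that X is at most 3.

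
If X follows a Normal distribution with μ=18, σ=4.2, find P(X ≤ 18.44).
0.541718

We have X ~ Normal(μ=18, σ=4.2).

The CDF gives us P(X ≤ k).

Using the CDF:
P(X ≤ 18.44) = 0.541718

This means there's approximately a 54.2% chance that X is at most 18.44.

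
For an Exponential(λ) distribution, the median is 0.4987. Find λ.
λ = 1.3899

For X ~ Exponential(λ), the CDF is F(x) = 1 - e^(-λx).
The median m satisfies F(m) = 0.5:
1 - e^(-λm) = 0.5
e^(-λm) = 0.5
λm = ln(2)
m = ln(2) / λ

Given m = 0.4987:
λ = ln(2) / 0.4987 = 0.693147 / 0.4987 = 1.3899

Verification: ln(2) / 1.3899 = 0.4987 ✓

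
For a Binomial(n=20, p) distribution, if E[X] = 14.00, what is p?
p = 0.7

For a Binomial(n, p) distribution:
E[X] = n × p

Given n = 20 and E[X] = 14.00:
14.00 = 20 × p
p = 14.00 / 20 = 0.7

Verification: Binomial(20, 0.7) has E[X] = 14.00 ✓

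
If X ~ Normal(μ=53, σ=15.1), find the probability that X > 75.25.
0.070307

We have X ~ Normal(μ=53, σ=15.1).

P(X > 75.25) = 1 - P(X ≤ 75.25)
                = 1 - F(75.25)
                = 1 - 0.929693
                = 0.070307

So there's approximately a 7.0% chance that X exceeds 75.25.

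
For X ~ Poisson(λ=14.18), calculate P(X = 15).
0.100080

We have X ~ Poisson(λ=14.18).

For a Poisson distribution, the PMF gives us the probability of each outcome.

Using the PMF formula:
P(X = 15) = 0.100080

Rounded to 4 decimal places: 0.1001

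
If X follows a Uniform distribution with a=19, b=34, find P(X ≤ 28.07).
0.604667

We have X ~ Uniform(a=19, b=34).

The CDF gives us P(X ≤ k).

Using the CDF:
P(X ≤ 28.07) = 0.604667

This means there's approximately a 60.5% chance that X is at most 28.07.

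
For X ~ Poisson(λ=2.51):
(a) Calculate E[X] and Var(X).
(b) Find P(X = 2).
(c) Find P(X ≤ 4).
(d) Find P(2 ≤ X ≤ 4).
(a) E[X] = 2.5100, Var(X) = 2.5100
(b) P(X = 2) = 0.255999
(c) P(X ≤ 4) = 0.889838
(d) P(2 ≤ X ≤ 4) = 0.604586

We have X ~ Poisson(λ=2.51).

(a) Moments:
E[X] = 2.5100
Var(X) = 2.5100
σ = √Var(X) = 1.5843

(b) Point probability using PMF:
P(X = 2) = 0.255999

(c) Cumulative probability using CDF:
P(X ≤ 4) = F(4) = 0.889838

(d) Range probability:
P(2 ≤ X ≤ 4) = P(X ≤ 4) - P(X ≤ 1)
                   = F(4) - F(1)
                   = 0.889838 - 0.285252
                   = 0.604586

This means approximately 60.5% of outcomes fall in the interval [2, 4].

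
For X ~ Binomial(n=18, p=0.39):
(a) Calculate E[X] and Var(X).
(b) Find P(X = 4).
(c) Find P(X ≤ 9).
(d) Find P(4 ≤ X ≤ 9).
(a) E[X] = 7.0200, Var(X) = 4.2822
(b) P(X = 4) = 0.069919
(c) P(X ≤ 9) = 0.883672
(d) P(4 ≤ X ≤ 9) = 0.844246

We have X ~ Binomial(n=18, p=0.39).

(a) Moments:
E[X] = 7.0200
Var(X) = 4.2822
σ = √Var(X) = 2.0693

(b) Point probability using PMF:
P(X = 4) = 0.069919

(c) Cumulative probability using CDF:
P(X ≤ 9) = F(9) = 0.883672

(d) Range probability:
P(4 ≤ X ≤ 9) = P(X ≤ 9) - P(X ≤ 3)
                   = F(9) - F(3)
                   = 0.883672 - 0.039426
                   = 0.844246

This means approximately 84.4% of outcomes fall in the interval [4, 9].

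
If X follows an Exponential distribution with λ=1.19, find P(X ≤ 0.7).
0.565257

We have X ~ Exponential(λ=1.19).

The CDF gives us P(X ≤ k).

Using the CDF:
P(X ≤ 0.7) = 0.565257

This means there's approximately a 56.5% chance that X is at most 0.7.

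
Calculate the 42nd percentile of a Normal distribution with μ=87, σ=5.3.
85.9300

We have X ~ Normal(μ=87, σ=5.3).

We want to find x such that P(X ≤ x) = 0.42.

This is the 42nd percentile, which means 42% of values fall below this point.

Using the inverse CDF (quantile function):
x = F⁻¹(0.42) = 85.9300

Verification: P(X ≤ 85.9300) = 0.42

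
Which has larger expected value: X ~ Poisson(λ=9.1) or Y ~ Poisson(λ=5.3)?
X has larger mean (9.1000 > 5.3000)

Compute the expected value for each distribution:

X ~ Poisson(λ=9.1):
E[X] = 9.1000

Y ~ Poisson(λ=5.3):
E[Y] = 5.3000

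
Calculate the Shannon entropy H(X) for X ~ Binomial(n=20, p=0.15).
1.8644 nats

We have X ~ Binomial(n=20, p=0.15).

The Shannon entropy measures the uncertainty or information content of the distribution.

For a Binomial distribution with n=20, p=0.15:
H(X) = 1.8644 nats

(In bits, this would be 2.6898 bits.)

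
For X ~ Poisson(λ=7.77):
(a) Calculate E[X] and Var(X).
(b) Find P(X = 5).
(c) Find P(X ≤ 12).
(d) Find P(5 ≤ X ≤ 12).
(a) E[X] = 7.7700, Var(X) = 7.7700
(b) P(X = 5) = 0.099645
(c) P(X ≤ 12) = 0.946642
(d) P(5 ≤ X ≤ 12) = 0.833063

We have X ~ Poisson(λ=7.77).

(a) Moments:
E[X] = 7.7700
Var(X) = 7.7700
σ = √Var(X) = 2.7875

(b) Point probability using PMF:
P(X = 5) = 0.099645

(c) Cumulative probability using CDF:
P(X ≤ 12) = F(12) = 0.946642

(d) Range probability:
P(5 ≤ X ≤ 12) = P(X ≤ 12) - P(X ≤ 4)
                   = F(12) - F(4)
                   = 0.946642 - 0.113579
                   = 0.833063

This means approximately 83.3% of outcomes fall in the interval [5, 12].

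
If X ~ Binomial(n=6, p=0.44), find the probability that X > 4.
0.062668

We have X ~ Binomial(n=6, p=0.44).

P(X > 4) = 1 - P(X ≤ 4)
                = 1 - F(4)
                = 1 - 0.937332
                = 0.062668

So there's approximately a 6.3% chance that X exceeds 4.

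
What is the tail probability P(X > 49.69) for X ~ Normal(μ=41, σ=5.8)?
0.067031

We have X ~ Normal(μ=41, σ=5.8).

P(X > 49.69) = 1 - P(X ≤ 49.69)
                = 1 - F(49.69)
                = 1 - 0.932969
                = 0.067031

So there's approximately a 6.7% chance that X exceeds 49.69.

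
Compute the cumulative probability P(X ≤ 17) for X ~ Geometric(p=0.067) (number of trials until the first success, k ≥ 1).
0.692399

We have X ~ Geometric(p=0.067) (number of trials until the first success, k ≥ 1).

The CDF gives us P(X ≤ k).

Using the CDF:
P(X ≤ 17) = 0.692399

This means there's approximately a 69.2% chance that X is at most 17.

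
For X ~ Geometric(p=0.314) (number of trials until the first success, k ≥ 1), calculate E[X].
3.1847

We have X ~ Geometric(p=0.314) (number of trials until the first success, k ≥ 1).

For a Geometric distribution with p=0.314 (number of trials until the first success, k ≥ 1):
E[X] = 3.1847

This is the expected (average) value of X.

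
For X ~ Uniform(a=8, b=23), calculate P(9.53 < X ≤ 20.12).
0.706000

We have X ~ Uniform(a=8, b=23).

To find P(9.53 < X ≤ 20.12), we use:
P(9.53 < X ≤ 20.12) = P(X ≤ 20.12) - P(X ≤ 9.53)
                 = F(20.12) - F(9.53)
                 = 0.808000 - 0.102000
                 = 0.706000

So there's approximately a 70.6% chance that X falls in this range.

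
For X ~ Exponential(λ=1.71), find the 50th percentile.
0.4053

We have X ~ Exponential(λ=1.71).

We want to find x such that P(X ≤ x) = 0.5.

This is the 50th percentile, which means 50% of values fall below this point.

Using the inverse CDF (quantile function):
x = F⁻¹(0.5) = 0.4053

Verification: P(X ≤ 0.4053) = 0.5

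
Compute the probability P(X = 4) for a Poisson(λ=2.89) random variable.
0.161536

We have X ~ Poisson(λ=2.89).

For a Poisson distribution, the PMF gives us the probability of each outcome.

Using the PMF formula:
P(X = 4) = 0.161536

Rounded to 4 decimal places: 0.1615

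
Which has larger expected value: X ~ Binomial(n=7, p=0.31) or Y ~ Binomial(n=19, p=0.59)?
Y has larger mean (11.2100 > 2.1700)

Compute the expected value for each distribution:

X ~ Binomial(n=7, p=0.31):
E[X] = 2.1700

Y ~ Binomial(n=19, p=0.59):
E[Y] = 11.2100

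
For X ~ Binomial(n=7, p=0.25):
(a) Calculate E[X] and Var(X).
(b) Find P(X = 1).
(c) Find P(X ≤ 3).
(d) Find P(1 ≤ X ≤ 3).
(a) E[X] = 1.7500, Var(X) = 1.3125
(b) P(X = 1) = 0.311462
(c) P(X ≤ 3) = 0.929443
(d) P(1 ≤ X ≤ 3) = 0.795959

We have X ~ Binomial(n=7, p=0.25).

(a) Moments:
E[X] = 1.7500
Var(X) = 1.3125
σ = √Var(X) = 1.1456

(b) Point probability using PMF:
P(X = 1) = 0.311462

(c) Cumulative probability using CDF:
P(X ≤ 3) = F(3) = 0.929443

(d) Range probability:
P(1 ≤ X ≤ 3) = P(X ≤ 3) - P(X ≤ 0)
                   = F(3) - F(0)
                   = 0.929443 - 0.133484
                   = 0.795959

This means approximately 79.6% of outcomes fall in the interval [1, 3].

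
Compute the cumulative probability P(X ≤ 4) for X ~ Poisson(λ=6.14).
0.266754

We have X ~ Poisson(λ=6.14).

The CDF gives us P(X ≤ k).

Using the CDF:
P(X ≤ 4) = 0.266754

This means there's approximately a 26.7% chance that X is at most 4.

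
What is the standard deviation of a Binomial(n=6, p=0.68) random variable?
1.1426

We have X ~ Binomial(n=6, p=0.68).

For a Binomial distribution with n=6, p=0.68:
σ = √Var(X) = 1.1426

The standard deviation is the square root of the variance.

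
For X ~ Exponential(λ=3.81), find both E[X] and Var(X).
E[X] = 0.2625, Var(X) = 0.0689

We have X ~ Exponential(λ=3.81).

For an Exponential distribution with λ=3.81:

Expected value:
E[X] = 0.2625

Variance:
Var(X) = 0.0689

Standard deviation:
σ = √Var(X) = 0.2625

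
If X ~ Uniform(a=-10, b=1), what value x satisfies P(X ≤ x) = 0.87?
-0.4300

We have X ~ Uniform(a=-10, b=1).

We want to find x such that P(X ≤ x) = 0.87.

This is the 87th percentile, which means 87% of values fall below this point.

Using the inverse CDF (quantile function):
x = F⁻¹(0.87) = -0.4300

Verification: P(X ≤ -0.4300) = 0.87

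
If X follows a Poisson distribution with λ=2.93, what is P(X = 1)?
0.156453

We have X ~ Poisson(λ=2.93).

For a Poisson distribution, the PMF gives us the probability of each outcome.

Using the PMF formula:
P(X = 1) = 0.156453

Rounded to 4 decimal places: 0.1565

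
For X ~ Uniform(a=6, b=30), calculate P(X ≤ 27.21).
0.883750

We have X ~ Uniform(a=6, b=30).

The CDF gives us P(X ≤ k).

Using the CDF:
P(X ≤ 27.21) = 0.883750

This means there's approximately a 88.4% chance that X is at most 27.21.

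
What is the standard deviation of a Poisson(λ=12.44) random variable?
3.5270

We have X ~ Poisson(λ=12.44).

For a Poisson distribution with λ=12.44:
σ = √Var(X) = 3.5270

The standard deviation is the square root of the variance.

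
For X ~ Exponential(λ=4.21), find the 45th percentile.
0.1420

We have X ~ Exponential(λ=4.21).

We want to find x such that P(X ≤ x) = 0.45.

This is the 45th percentile, which means 45% of values fall below this point.

Using the inverse CDF (quantile function):
x = F⁻¹(0.45) = 0.1420

Verification: P(X ≤ 0.1420) = 0.45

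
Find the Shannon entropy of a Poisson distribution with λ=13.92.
2.7294 nats

We have X ~ Poisson(λ=13.92).

The Shannon entropy measures the uncertainty or information content of the distribution.

For a Poisson distribution with λ=13.92:
H(X) = 2.7294 nats

(In bits, this would be 3.9377 bits.)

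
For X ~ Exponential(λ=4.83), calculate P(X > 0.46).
0.108414

We have X ~ Exponential(λ=4.83).

P(X > 0.46) = 1 - P(X ≤ 0.46)
                = 1 - F(0.46)
                = 1 - 0.891586
                = 0.108414

So there's approximately a 10.8% chance that X exceeds 0.46.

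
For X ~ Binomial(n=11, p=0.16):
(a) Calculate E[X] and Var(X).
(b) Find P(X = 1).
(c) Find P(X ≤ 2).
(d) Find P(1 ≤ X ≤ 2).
(a) E[X] = 1.7600, Var(X) = 1.4784
(b) P(X = 1) = 0.307826
(c) P(X ≤ 2) = 0.747911
(d) P(1 ≤ X ≤ 2) = 0.600994

We have X ~ Binomial(n=11, p=0.16).

(a) Moments:
E[X] = 1.7600
Var(X) = 1.4784
σ = √Var(X) = 1.2159

(b) Point probability using PMF:
P(X = 1) = 0.307826

(c) Cumulative probability using CDF:
P(X ≤ 2) = F(2) = 0.747911

(d) Range probability:
P(1 ≤ X ≤ 2) = P(X ≤ 2) - P(X ≤ 0)
                   = F(2) - F(0)
                   = 0.747911 - 0.146917
                   = 0.600994

This means approximately 60.1% of outcomes fall in the interval [1, 2].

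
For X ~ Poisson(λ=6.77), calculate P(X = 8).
0.125607

We have X ~ Poisson(λ=6.77).

For a Poisson distribution, the PMF gives us the probability of each outcome.

Using the PMF formula:
P(X = 8) = 0.125607

Rounded to 4 decimal places: 0.1256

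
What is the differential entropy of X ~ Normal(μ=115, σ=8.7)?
3.5823 nats

We have X ~ Normal(μ=115, σ=8.7).

The differential entropy measures the uncertainty or information content of the distribution.

For a Normal distribution with μ=115, σ=8.7:
h(X) = 3.5823 nats

(In bits, this would be 5.1681 bits.)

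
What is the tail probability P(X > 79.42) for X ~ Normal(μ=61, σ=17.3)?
0.143497

We have X ~ Normal(μ=61, σ=17.3).

P(X > 79.42) = 1 - P(X ≤ 79.42)
                = 1 - F(79.42)
                = 1 - 0.856503
                = 0.143497

So there's approximately a 14.3% chance that X exceeds 79.42.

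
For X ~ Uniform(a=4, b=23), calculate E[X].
13.5000

We have X ~ Uniform(a=4, b=23).

For a Uniform distribution with a=4, b=23:
E[X] = 13.5000

This is the expected (average) value of X.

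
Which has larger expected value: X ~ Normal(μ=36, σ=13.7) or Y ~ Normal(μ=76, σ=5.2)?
Y has larger mean (76.0000 > 36.0000)

Compute the expected value for each distribution:

X ~ Normal(μ=36, σ=13.7):
E[X] = 36.0000

Y ~ Normal(μ=76, σ=5.2):
E[Y] = 76.0000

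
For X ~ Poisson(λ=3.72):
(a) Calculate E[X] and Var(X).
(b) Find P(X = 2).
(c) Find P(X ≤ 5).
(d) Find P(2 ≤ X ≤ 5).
(a) E[X] = 3.7200, Var(X) = 3.7200
(b) P(X = 2) = 0.167680
(c) P(X ≤ 5) = 0.827221
(d) P(2 ≤ X ≤ 5) = 0.712837

We have X ~ Poisson(λ=3.72).

(a) Moments:
E[X] = 3.7200
Var(X) = 3.7200
σ = √Var(X) = 1.9287

(b) Point probability using PMF:
P(X = 2) = 0.167680

(c) Cumulative probability using CDF:
P(X ≤ 5) = F(5) = 0.827221

(d) Range probability:
P(2 ≤ X ≤ 5) = P(X ≤ 5) - P(X ≤ 1)
                   = F(5) - F(1)
                   = 0.827221 - 0.114384
                   = 0.712837

This means approximately 71.3% of outcomes fall in the interval [2, 5].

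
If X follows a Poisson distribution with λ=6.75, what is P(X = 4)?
0.101278

We have X ~ Poisson(λ=6.75).

For a Poisson distribution, the PMF gives us the probability of each outcome.

Using the PMF formula:
P(X = 4) = 0.101278

Rounded to 4 decimal places: 0.1013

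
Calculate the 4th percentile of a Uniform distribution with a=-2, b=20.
-1.1200

We have X ~ Uniform(a=-2, b=20).

We want to find x such that P(X ≤ x) = 0.04.

This is the 4th percentile, which means 4% of values fall below this point.

Using the inverse CDF (quantile function):
x = F⁻¹(0.04) = -1.1200

Verification: P(X ≤ -1.1200) = 0.04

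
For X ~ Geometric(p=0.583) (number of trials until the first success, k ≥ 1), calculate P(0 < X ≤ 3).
0.927488

We have X ~ Geometric(p=0.583) (number of trials until the first success, k ≥ 1).

To find P(0 < X ≤ 3), we use:
P(0 < X ≤ 3) = P(X ≤ 3) - P(X ≤ 0)
                 = F(3) - F(0)
                 = 0.927488 - 0.000000
                 = 0.927488

So there's approximately a 92.7% chance that X falls in this range.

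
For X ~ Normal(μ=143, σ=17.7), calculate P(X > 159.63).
0.173725

We have X ~ Normal(μ=143, σ=17.7).

P(X > 159.63) = 1 - P(X ≤ 159.63)
                = 1 - F(159.63)
                = 1 - 0.826275
                = 0.173725

So there's approximately a 17.4% chance that X exceeds 159.63.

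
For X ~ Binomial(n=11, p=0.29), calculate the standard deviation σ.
1.5050

We have X ~ Binomial(n=11, p=0.29).

For a Binomial distribution with n=11, p=0.29:
σ = √Var(X) = 1.5050

The standard deviation is the square root of the variance.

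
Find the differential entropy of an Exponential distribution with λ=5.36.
-0.6790 nats

We have X ~ Exponential(λ=5.36).

The differential entropy measures the uncertainty or information content of the distribution.

For an Exponential distribution with λ=5.36:
h(X) = -0.6790 nats

(In bits, this would be -0.9795 bits.)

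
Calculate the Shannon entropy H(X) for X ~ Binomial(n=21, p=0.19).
1.9926 nats

We have X ~ Binomial(n=21, p=0.19).

The Shannon entropy measures the uncertainty or information content of the distribution.

For a Binomial distribution with n=21, p=0.19:
H(X) = 1.9926 nats

(In bits, this would be 2.8748 bits.)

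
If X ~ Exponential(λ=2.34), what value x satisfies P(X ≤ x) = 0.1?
0.0450

We have X ~ Exponential(λ=2.34).

We want to find x such that P(X ≤ x) = 0.1.

This is the 10th percentile, which means 10% of values fall below this point.

Using the inverse CDF (quantile function):
x = F⁻¹(0.1) = 0.0450

Verification: P(X ≤ 0.0450) = 0.1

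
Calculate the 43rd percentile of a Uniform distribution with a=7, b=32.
17.7500

We have X ~ Uniform(a=7, b=32).

We want to find x such that P(X ≤ x) = 0.43.

This is the 43rd percentile, which means 43% of values fall below this point.

Using the inverse CDF (quantile function):
x = F⁻¹(0.43) = 17.7500

Verification: P(X ≤ 17.7500) = 0.43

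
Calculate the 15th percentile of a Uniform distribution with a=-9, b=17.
-5.1000

We have X ~ Uniform(a=-9, b=17).

We want to find x such that P(X ≤ x) = 0.15.

This is the 15th percentile, which means 15% of values fall below this point.

Using the inverse CDF (quantile function):
x = F⁻¹(0.15) = -5.1000

Verification: P(X ≤ -5.1000) = 0.15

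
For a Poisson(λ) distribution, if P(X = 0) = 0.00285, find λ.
λ = 5.8604

For a Poisson(λ) distribution, the PMF at 0 is:
P(X = 0) = λ^0 e^(-λ) / 0! = e^(-λ)

Given P(X = 0) = 0.00285:
e^(-λ) = 0.00285
-λ = ln(0.00285)
λ = -ln(0.00285) = 5.8604

Verification: e^(-5.8604) = 0.00285 ✓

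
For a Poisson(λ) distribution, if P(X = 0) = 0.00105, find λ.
λ = 6.8590

For a Poisson(λ) distribution, the PMF at 0 is:
P(X = 0) = λ^0 e^(-λ) / 0! = e^(-λ)

Given P(X = 0) = 0.00105:
e^(-λ) = 0.00105
-λ = ln(0.00105)
λ = -ln(0.00105) = 6.8590

Verification: e^(-6.8590) = 0.00105 ✓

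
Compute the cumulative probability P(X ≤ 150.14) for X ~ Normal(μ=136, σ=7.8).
0.965070

We have X ~ Normal(μ=136, σ=7.8).

The CDF gives us P(X ≤ k).

Using the CDF:
P(X ≤ 150.14) = 0.965070

This means there's approximately a 96.5% chance that X is at most 150.14.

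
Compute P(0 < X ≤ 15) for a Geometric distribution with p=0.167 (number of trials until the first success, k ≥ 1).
0.935483

We have X ~ Geometric(p=0.167) (number of trials until the first success, k ≥ 1).

To find P(0 < X ≤ 15), we use:
P(0 < X ≤ 15) = P(X ≤ 15) - P(X ≤ 0)
                 = F(15) - F(0)
                 = 0.935483 - 0.000000
                 = 0.935483

So there's approximately a 93.5% chance that X falls in this range.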